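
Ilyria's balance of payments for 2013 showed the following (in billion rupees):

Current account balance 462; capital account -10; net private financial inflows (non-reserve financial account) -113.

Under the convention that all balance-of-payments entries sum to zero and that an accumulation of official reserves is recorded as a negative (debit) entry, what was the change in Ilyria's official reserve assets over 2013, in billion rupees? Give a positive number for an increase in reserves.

Official reserve transactions balance = -(462 + (-10) + (-113)) = -339
An accumulation of reserves is recorded as a debit (negative entry), so the change in the stock of reserves is the negative of that balance.
Change in official reserves = -(-339) = 339

339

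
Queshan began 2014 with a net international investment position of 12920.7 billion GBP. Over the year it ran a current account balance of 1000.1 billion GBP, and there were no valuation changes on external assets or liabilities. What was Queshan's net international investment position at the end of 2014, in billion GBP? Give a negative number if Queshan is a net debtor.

13920.8

With no valuation effects, change in NIIP = current account = 1000.1
End-of-year NIIP = 12920.7 + 1000.1 = 13920.8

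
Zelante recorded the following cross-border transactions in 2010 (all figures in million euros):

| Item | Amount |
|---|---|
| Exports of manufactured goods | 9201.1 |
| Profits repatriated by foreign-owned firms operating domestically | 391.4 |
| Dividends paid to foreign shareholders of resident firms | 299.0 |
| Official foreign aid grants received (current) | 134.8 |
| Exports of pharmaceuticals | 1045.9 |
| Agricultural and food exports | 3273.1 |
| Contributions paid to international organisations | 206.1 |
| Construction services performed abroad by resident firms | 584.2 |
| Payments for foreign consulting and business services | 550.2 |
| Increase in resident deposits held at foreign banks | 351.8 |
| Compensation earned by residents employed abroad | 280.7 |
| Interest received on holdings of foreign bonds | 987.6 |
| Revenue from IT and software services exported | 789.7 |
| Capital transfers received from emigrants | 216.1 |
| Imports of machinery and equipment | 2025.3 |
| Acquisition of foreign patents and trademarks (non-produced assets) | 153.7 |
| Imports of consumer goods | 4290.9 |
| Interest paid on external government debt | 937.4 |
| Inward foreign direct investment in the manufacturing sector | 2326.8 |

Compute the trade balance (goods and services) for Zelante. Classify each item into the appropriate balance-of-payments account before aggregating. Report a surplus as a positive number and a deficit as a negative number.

Goods: -2025.3 - 4290.9 + 1045.9 + 9201.1 + 3273.1 = 7203.9
Services: 584.2 - 550.2 + 789.7 = 823.7
Trade balance = 7203.9 + 823.7 = 8027.6
(Excluded from the trade balance — primary income: profits repatriated by foreign-owned firms operating domestically 391.4, dividends paid to foreign shareholders of resident firms 299.0, compensation earned by residents employed abroad 280.7, interest received on holdings of foreign bonds 987.6, interest paid on external government debt 937.4; secondary income: official foreign aid grants received (current) 134.8, contributions paid to international organisations 206.1; financial account: increase in resident deposits held at foreign banks 351.8, inward foreign direct investment in the manufacturing sector 2326.8; capital account: capital transfers received from emigrants 216.1, acquisition of foreign patents and trademarks (non-produced assets) 153.7.)

8027.6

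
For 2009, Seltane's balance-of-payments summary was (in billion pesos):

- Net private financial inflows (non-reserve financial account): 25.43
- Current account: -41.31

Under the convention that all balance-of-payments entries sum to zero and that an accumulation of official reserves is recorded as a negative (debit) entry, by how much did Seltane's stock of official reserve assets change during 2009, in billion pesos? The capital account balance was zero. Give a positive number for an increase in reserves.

-15.88

Official reserve transactions balance = -((-41.31) + 25.43) = 15.88
An accumulation of reserves is recorded as a debit (negative entry), so the change in the stock of reserves is the negative of that balance.
Change in official reserves = -(15.88) = -15.88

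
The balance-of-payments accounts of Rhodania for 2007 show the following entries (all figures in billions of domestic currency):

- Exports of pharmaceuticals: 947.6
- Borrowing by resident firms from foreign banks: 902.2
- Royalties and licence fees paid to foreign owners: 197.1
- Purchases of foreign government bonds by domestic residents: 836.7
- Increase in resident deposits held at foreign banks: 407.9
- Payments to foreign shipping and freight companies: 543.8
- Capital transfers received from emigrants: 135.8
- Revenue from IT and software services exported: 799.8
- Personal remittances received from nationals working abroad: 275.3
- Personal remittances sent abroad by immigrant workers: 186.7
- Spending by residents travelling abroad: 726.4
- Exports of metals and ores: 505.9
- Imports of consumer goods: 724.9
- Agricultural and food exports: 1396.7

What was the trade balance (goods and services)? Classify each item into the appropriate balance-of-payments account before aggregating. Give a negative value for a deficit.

1457.8

Goods: 505.9 + 947.6 - 724.9 + 1396.7 = 2125.3
Services: -543.8 - 726.4 + 799.8 - 197.1 = -667.5
Trade balance = 2125.3 + (-667.5) = 1457.8
(Excluded from the trade balance — financial account: borrowing by resident firms from foreign banks 902.2, purchases of foreign government bonds by domestic residents 836.7, increase in resident deposits held at foreign banks 407.9; capital account: capital transfers received from emigrants 135.8; secondary income: personal remittances received from nationals working abroad 275.3, personal remittances sent abroad by immigrant workers 186.7.)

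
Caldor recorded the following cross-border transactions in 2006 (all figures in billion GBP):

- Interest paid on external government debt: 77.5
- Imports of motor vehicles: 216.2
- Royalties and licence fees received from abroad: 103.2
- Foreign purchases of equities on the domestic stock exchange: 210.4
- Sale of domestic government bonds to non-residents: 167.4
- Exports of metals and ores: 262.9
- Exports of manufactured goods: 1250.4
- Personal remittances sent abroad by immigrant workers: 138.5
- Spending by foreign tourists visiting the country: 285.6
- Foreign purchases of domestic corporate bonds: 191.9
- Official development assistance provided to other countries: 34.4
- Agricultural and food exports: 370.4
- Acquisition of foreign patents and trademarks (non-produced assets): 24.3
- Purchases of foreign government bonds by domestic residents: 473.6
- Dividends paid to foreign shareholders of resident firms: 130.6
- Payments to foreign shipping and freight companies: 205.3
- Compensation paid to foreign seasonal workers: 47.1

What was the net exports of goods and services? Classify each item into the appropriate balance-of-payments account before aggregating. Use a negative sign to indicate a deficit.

Goods: 262.9 + 1250.4 - 216.2 + 370.4 = 1667.5
Services: -205.3 + 285.6 + 103.2 = 183.5
Trade balance = 1667.5 + 183.5 = 1851.0
(Excluded from the trade balance — primary income: interest paid on external government debt 77.5, dividends paid to foreign shareholders of resident firms 130.6, compensation paid to foreign seasonal workers 47.1; financial account: foreign purchases of equities on the domestic stock exchange 210.4, sale of domestic government bonds to non-residents 167.4, foreign purchases of domestic corporate bonds 191.9, purchases of foreign government bonds by domestic residents 473.6; secondary income: personal remittances sent abroad by immigrant workers 138.5, official development assistance provided to other countries 34.4; capital account: acquisition of foreign patents and trademarks (non-produced assets) 24.3.)

1851.0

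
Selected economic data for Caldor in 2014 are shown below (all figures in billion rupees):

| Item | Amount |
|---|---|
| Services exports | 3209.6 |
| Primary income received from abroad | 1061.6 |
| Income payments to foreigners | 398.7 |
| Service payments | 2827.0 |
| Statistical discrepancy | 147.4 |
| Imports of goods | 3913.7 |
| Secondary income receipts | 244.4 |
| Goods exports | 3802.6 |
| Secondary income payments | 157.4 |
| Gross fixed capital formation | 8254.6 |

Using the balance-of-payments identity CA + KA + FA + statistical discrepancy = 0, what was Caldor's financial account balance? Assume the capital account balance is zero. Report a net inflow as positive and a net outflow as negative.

Goods balance = 3802.6 - 3913.7 = -111.1
Services balance = 3209.6 - 2827.0 = 382.6
Trade balance (goods + services) = -111.1 + 382.6 = 271.5
Net primary income = 1061.6 - 398.7 = 662.9
Net secondary income = 244.4 - 157.4 = 87.0
Current account = 271.5 + 662.9 + 87.0 = 1021.4
Financial account = -(1021.4 + 147.4) = -1168.8

-1168.8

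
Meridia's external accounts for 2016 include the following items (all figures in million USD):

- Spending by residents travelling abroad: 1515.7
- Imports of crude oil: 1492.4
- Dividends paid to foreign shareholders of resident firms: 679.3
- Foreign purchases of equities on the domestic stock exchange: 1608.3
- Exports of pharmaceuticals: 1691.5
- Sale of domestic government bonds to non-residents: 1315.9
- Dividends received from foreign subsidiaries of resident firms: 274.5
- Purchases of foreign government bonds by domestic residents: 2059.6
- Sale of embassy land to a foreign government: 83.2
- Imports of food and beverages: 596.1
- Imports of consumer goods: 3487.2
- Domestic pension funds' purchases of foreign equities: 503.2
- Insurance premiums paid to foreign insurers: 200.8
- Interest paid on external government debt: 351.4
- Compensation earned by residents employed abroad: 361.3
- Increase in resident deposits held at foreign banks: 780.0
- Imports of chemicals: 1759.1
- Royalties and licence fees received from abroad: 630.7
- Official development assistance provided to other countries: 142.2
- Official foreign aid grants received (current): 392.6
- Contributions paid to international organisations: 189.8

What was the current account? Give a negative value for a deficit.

Goods: -1759.1 + 1691.5 - 3487.2 - 596.1 - 1492.4 = -5643.3
Services: -1515.7 + 630.7 - 200.8 = -1085.8
Primary income: -679.3 + 361.3 - 351.4 + 274.5 = -394.9
Secondary income: -189.8 + 392.6 - 142.2 = 60.6
Current account = (-5643.3) + (-1085.8) + (-394.9) + 60.6 = -7063.4
(Excluded from the current account — financial account: foreign purchases of equities on the domestic stock exchange 1608.3, sale of domestic government bonds to non-residents 1315.9, purchases of foreign government bonds by domestic residents 2059.6, domestic pension funds' purchases of foreign equities 503.2, increase in resident deposits held at foreign banks 780.0; capital account: sale of embassy land to a foreign government 83.2.)

-7063.4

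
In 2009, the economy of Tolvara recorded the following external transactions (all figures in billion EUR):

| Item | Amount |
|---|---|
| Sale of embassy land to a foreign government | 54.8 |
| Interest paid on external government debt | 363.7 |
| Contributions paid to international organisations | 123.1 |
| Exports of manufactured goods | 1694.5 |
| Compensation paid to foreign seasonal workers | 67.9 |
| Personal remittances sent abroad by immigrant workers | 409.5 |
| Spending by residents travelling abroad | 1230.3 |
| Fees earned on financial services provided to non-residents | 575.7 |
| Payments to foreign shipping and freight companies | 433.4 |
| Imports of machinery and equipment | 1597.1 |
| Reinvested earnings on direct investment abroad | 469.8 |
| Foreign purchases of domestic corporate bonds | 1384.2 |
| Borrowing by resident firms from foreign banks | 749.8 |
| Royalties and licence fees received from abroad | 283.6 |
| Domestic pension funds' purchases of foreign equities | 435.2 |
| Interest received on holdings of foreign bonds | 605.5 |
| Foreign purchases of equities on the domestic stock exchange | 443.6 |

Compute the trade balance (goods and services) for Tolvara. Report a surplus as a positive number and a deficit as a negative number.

-707.0

Goods: -1597.1 + 1694.5 = 97.4
Services: 575.7 + 283.6 - 1230.3 - 433.4 = -804.4
Trade balance = 97.4 + (-804.4) = -707.0
(Excluded from the trade balance — capital account: sale of embassy land to a foreign government 54.8; primary income: interest paid on external government debt 363.7, compensation paid to foreign seasonal workers 67.9, reinvested earnings on direct investment abroad 469.8, interest received on holdings of foreign bonds 605.5; secondary income: contributions paid to international organisations 123.1, personal remittances sent abroad by immigrant workers 409.5; financial account: foreign purchases of domestic corporate bonds 1384.2, borrowing by resident firms from foreign banks 749.8, domestic pension funds' purchases of foreign equities 435.2, foreign purchases of equities on the domestic stock exchange 443.6.)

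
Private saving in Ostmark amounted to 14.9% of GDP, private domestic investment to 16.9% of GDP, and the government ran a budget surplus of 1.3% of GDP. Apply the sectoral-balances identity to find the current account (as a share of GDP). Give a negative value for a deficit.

-0.7

By the sectoral-balances identity, CA = (S_private - I) + (T - G).
Private balance = 14.9 - 16.9 = -2.0
Government balance (T - G) = 1.3
CA = -2.0 + 1.3 = -0.7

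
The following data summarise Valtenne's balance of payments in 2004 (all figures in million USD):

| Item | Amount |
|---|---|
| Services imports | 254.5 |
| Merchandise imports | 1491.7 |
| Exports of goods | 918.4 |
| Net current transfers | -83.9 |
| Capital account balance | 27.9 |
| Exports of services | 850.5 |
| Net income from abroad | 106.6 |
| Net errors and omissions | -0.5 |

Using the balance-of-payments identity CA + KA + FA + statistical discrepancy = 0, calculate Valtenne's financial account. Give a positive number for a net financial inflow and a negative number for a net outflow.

-72.8

Goods balance = 918.4 - 1491.7 = -573.3
Services balance = 850.5 - 254.5 = 596.0
Trade balance (goods + services) = -573.3 + 596.0 = 22.7
Net primary income = 106.6
Net secondary income = -83.9
Current account = 22.7 + 106.6 + (-83.9) = 45.4
Financial account = -(45.4 + 27.9 + (-0.5)) = -72.8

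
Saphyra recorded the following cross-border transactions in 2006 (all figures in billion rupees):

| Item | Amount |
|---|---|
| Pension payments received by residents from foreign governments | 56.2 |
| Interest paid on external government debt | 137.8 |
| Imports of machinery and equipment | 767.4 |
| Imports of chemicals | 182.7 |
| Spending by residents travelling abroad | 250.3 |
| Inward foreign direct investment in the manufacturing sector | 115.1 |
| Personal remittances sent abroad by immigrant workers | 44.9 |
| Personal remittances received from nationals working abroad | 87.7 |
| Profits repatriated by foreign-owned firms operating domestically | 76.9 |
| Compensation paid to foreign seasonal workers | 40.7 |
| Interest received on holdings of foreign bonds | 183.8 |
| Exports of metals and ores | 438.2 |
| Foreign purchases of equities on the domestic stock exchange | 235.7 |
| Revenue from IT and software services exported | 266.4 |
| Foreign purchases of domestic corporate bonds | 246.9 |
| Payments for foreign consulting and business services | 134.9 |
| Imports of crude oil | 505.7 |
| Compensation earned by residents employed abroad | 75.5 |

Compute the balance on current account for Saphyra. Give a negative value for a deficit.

-1033.5

Goods: -505.7 - 182.7 + 438.2 - 767.4 = -1017.6
Services: -250.3 + 266.4 - 134.9 = -118.8
Primary income: -137.8 - 40.7 + 183.8 + 75.5 - 76.9 = 3.9
Secondary income: 87.7 + 56.2 - 44.9 = 99.0
Current account = (-1017.6) + (-118.8) + 3.9 + 99.0 = -1033.5
(Excluded from the current account — financial account: inward foreign direct investment in the manufacturing sector 115.1, foreign purchases of equities on the domestic stock exchange 235.7, foreign purchases of domestic corporate bonds 246.9.)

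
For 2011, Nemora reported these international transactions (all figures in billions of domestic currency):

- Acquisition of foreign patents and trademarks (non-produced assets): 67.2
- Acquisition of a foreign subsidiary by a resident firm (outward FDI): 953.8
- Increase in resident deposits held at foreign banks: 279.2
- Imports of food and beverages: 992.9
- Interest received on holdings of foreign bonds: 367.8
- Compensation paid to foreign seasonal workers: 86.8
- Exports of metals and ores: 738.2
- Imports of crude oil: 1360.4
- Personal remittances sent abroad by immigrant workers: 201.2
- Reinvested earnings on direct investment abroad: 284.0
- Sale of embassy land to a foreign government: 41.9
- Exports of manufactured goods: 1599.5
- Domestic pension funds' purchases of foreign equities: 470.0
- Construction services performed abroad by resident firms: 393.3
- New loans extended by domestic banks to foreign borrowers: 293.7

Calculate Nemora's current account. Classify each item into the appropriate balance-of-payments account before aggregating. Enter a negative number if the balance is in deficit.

Goods: -992.9 + 738.2 - 1360.4 + 1599.5 = -15.6
Services: 393.3
Primary income: 367.8 + 284.0 - 86.8 = 565.0
Secondary income: -201.2
Current account = (-15.6) + 393.3 + 565.0 + (-201.2) = 741.5
(Excluded from the current account — capital account: acquisition of foreign patents and trademarks (non-produced assets) 67.2, sale of embassy land to a foreign government 41.9; financial account: acquisition of a foreign subsidiary by a resident firm (outward FDI) 953.8, increase in resident deposits held at foreign banks 279.2, domestic pension funds' purchases of foreign equities 470.0, new loans extended by domestic banks to foreign borrowers 293.7.)

741.5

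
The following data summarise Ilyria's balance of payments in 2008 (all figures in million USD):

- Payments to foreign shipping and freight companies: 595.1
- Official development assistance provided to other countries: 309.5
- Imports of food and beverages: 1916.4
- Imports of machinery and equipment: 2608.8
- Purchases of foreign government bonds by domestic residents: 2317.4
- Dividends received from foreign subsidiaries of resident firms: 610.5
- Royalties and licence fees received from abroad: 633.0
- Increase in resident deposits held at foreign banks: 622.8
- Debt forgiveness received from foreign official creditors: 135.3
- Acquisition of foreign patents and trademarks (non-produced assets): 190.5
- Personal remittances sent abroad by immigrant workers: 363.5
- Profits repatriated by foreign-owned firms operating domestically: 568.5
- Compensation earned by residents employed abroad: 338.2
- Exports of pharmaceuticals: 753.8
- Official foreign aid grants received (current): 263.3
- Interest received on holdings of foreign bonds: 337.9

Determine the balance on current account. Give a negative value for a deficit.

-3425.1

Goods: -2608.8 - 1916.4 + 753.8 = -3771.4
Services: -595.1 + 633.0 = 37.9
Primary income: 338.2 + 610.5 + 337.9 - 568.5 = 718.1
Secondary income: 263.3 - 363.5 - 309.5 = -409.7
Current account = (-3771.4) + 37.9 + 718.1 + (-409.7) = -3425.1
(Excluded from the current account — financial account: purchases of foreign government bonds by domestic residents 2317.4, increase in resident deposits held at foreign banks 622.8; capital account: debt forgiveness received from foreign official creditors 135.3, acquisition of foreign patents and trademarks (non-produced assets) 190.5.)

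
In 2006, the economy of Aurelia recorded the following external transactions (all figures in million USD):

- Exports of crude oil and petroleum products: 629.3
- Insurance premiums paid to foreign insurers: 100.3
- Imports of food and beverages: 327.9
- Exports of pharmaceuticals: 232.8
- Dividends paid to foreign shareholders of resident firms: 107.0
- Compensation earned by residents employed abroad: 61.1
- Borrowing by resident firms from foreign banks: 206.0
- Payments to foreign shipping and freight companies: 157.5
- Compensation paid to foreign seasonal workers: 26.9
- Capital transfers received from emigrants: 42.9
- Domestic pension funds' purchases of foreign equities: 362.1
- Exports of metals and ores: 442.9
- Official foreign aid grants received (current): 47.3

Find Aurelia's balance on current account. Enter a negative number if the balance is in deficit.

Goods: -327.9 + 629.3 + 442.9 + 232.8 = 977.1
Services: -157.5 - 100.3 = -257.8
Primary income: -107.0 + 61.1 - 26.9 = -72.8
Secondary income: 47.3
Current account = 977.1 + (-257.8) + (-72.8) + 47.3 = 693.8
(Excluded from the current account — financial account: borrowing by resident firms from foreign banks 206.0, domestic pension funds' purchases of foreign equities 362.1; capital account: capital transfers received from emigrants 42.9.)

693.8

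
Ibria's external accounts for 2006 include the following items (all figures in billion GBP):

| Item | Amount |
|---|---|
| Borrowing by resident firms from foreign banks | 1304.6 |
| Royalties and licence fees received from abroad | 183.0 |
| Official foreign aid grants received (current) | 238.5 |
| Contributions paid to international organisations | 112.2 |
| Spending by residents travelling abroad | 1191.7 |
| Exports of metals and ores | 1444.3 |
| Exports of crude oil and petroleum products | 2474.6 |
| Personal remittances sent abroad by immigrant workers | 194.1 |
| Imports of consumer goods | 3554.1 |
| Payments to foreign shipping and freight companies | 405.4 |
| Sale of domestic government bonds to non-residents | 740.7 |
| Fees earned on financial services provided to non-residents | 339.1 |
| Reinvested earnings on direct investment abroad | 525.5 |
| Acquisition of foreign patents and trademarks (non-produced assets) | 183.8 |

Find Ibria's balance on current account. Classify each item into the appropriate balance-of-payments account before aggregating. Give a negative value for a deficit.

Goods: 2474.6 + 1444.3 - 3554.1 = 364.8
Services: 183.0 - 1191.7 - 405.4 + 339.1 = -1075.0
Primary income: 525.5
Secondary income: 238.5 - 112.2 - 194.1 = -67.8
Current account = 364.8 + (-1075.0) + 525.5 + (-67.8) = -252.5
(Excluded from the current account — financial account: borrowing by resident firms from foreign banks 1304.6, sale of domestic government bonds to non-residents 740.7; capital account: acquisition of foreign patents and trademarks (non-produced assets) 183.8.)

-252.5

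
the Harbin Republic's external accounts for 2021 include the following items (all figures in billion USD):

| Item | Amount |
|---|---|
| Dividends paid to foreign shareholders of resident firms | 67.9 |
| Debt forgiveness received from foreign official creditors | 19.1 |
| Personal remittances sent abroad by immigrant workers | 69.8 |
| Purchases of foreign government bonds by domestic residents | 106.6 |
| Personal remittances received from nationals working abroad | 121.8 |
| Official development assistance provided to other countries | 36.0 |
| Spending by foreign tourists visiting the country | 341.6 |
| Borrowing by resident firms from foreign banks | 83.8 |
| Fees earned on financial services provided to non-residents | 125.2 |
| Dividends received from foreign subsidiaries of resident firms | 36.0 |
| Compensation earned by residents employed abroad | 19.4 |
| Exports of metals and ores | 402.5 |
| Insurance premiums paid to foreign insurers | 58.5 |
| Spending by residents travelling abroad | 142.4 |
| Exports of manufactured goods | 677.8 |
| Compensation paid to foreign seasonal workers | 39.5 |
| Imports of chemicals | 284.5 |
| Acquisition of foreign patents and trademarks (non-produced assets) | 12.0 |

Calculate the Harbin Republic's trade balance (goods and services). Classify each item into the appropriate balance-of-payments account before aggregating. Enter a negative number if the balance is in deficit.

1061.7

Goods: 402.5 - 284.5 + 677.8 = 795.8
Services: 125.2 - 58.5 + 341.6 - 142.4 = 265.9
Trade balance = 795.8 + 265.9 = 1061.7
(Excluded from the trade balance — primary income: dividends paid to foreign shareholders of resident firms 67.9, dividends received from foreign subsidiaries of resident firms 36.0, compensation earned by residents employed abroad 19.4, compensation paid to foreign seasonal workers 39.5; capital account: debt forgiveness received from foreign official creditors 19.1, acquisition of foreign patents and trademarks (non-produced assets) 12.0; secondary income: personal remittances sent abroad by immigrant workers 69.8, personal remittances received from nationals working abroad 121.8, official development assistance provided to other countries 36.0; financial account: purchases of foreign government bonds by domestic residents 106.6, borrowing by resident firms from foreign banks 83.8.)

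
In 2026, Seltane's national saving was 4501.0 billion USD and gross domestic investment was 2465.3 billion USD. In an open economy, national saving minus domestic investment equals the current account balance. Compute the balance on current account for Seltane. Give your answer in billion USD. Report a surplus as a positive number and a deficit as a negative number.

2035.7

S - I = CA (net lending to the rest of the world).
CA = S - I = 4501.0 - 2465.3 = 2035.7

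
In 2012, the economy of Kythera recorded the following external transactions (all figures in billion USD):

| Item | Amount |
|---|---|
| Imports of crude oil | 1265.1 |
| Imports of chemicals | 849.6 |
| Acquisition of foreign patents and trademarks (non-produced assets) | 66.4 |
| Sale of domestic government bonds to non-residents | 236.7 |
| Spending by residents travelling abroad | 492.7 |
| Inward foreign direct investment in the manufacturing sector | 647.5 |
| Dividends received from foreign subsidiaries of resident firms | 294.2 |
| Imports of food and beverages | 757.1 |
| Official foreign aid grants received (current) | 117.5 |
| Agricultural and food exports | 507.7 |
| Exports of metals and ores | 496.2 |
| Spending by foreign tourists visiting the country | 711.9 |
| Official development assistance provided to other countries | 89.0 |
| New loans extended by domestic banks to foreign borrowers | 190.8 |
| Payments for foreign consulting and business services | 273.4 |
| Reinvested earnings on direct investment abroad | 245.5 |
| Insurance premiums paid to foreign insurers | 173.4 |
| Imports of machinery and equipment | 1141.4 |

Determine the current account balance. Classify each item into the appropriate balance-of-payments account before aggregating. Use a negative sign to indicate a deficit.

-2668.7

Goods: -849.6 - 1265.1 - 1141.4 + 507.7 + 496.2 - 757.1 = -3009.3
Services: 711.9 - 492.7 - 273.4 - 173.4 = -227.6
Primary income: 294.2 + 245.5 = 539.7
Secondary income: 117.5 - 89.0 = 28.5
Current account = (-3009.3) + (-227.6) + 539.7 + 28.5 = -2668.7
(Excluded from the current account — capital account: acquisition of foreign patents and trademarks (non-produced assets) 66.4; financial account: sale of domestic government bonds to non-residents 236.7, inward foreign direct investment in the manufacturing sector 647.5, new loans extended by domestic banks to foreign borrowers 190.8.)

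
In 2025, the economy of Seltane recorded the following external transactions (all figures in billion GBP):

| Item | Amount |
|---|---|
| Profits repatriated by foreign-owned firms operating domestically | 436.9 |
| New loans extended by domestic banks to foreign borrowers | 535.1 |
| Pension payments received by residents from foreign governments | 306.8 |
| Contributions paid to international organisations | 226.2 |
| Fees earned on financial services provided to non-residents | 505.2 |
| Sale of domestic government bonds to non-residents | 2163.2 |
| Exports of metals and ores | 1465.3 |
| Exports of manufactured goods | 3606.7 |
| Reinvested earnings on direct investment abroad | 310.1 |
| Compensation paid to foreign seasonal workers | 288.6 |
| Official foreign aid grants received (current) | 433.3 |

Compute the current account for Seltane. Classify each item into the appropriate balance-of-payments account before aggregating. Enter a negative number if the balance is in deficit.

5675.7

Goods: 1465.3 + 3606.7 = 5072.0
Services: 505.2
Primary income: -436.9 - 288.6 + 310.1 = -415.4
Secondary income: -226.2 + 306.8 + 433.3 = 513.9
Current account = 5072.0 + 505.2 + (-415.4) + 513.9 = 5675.7
(Excluded from the current account — financial account: new loans extended by domestic banks to foreign borrowers 535.1, sale of domestic government bonds to non-residents 2163.2.)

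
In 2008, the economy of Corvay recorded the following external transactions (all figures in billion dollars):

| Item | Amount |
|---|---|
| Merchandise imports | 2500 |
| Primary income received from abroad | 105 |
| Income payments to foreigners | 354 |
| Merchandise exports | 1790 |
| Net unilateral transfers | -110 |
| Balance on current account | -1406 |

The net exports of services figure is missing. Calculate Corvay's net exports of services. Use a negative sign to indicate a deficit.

Current account = goods balance + services balance + net primary income + net secondary income
Sum of the known components = -1069
Net exports of services = CA - (known components) = -1406 - (-1069) = -337

-337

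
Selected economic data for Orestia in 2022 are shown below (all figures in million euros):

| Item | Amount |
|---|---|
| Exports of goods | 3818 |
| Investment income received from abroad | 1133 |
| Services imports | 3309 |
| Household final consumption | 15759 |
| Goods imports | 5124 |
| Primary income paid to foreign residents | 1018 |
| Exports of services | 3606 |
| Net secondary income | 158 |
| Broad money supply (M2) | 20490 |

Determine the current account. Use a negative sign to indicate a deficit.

Goods balance = 3818 - 5124 = -1306
Services balance = 3606 - 3309 = 297
Trade balance (goods + services) = -1306 + 297 = -1009
Net primary income = 1133 - 1018 = 115
Net secondary income = 158
Current account = -1009 + 115 + 158 = -736

-736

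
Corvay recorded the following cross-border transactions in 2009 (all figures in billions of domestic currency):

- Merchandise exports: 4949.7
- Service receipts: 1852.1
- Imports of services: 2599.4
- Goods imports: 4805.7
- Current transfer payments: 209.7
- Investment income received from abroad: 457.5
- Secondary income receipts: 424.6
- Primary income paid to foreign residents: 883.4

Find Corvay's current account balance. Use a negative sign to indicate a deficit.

-814.3

Goods balance = 4949.7 - 4805.7 = 144.0
Services balance = 1852.1 - 2599.4 = -747.3
Trade balance (goods + services) = 144.0 + (-747.3) = -603.3
Net primary income = 457.5 - 883.4 = -425.9
Net secondary income = 424.6 - 209.7 = 214.9
Current account = -603.3 + (-425.9) + 214.9 = -814.3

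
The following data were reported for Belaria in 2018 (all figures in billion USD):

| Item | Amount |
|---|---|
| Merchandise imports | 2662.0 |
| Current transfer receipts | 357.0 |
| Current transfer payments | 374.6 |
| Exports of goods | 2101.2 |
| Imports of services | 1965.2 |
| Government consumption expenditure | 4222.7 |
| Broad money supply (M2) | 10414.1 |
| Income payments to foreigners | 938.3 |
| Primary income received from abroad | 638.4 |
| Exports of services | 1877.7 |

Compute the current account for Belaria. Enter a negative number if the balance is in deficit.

Goods balance = 2101.2 - 2662.0 = -560.8
Services balance = 1877.7 - 1965.2 = -87.5
Trade balance (goods + services) = -560.8 + (-87.5) = -648.3
Net primary income = 638.4 - 938.3 = -299.9
Net secondary income = 357.0 - 374.6 = -17.6
Current account = -648.3 + (-299.9) + (-17.6) = -965.8

-965.8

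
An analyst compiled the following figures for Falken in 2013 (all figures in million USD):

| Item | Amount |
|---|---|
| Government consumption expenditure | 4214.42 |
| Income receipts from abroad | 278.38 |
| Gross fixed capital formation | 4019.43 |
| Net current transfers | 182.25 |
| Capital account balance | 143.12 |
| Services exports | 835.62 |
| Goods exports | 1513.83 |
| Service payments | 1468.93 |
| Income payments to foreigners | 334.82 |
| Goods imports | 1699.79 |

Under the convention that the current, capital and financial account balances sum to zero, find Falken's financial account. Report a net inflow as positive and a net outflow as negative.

550.34

Goods balance = 1513.83 - 1699.79 = -185.96
Services balance = 835.62 - 1468.93 = -633.31
Trade balance (goods + services) = -185.96 + (-633.31) = -819.27
Net primary income = 278.38 - 334.82 = -56.44
Net secondary income = 182.25
Current account = -819.27 + (-56.44) + 182.25 = -693.46
Financial account = -(-693.46 + 143.12) = 550.34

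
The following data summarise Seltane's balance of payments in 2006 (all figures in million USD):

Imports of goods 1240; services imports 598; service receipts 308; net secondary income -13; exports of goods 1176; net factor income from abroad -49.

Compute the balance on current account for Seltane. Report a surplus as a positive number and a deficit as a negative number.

Goods balance = 1176 - 1240 = -64
Services balance = 308 - 598 = -290
Trade balance (goods + services) = -64 + (-290) = -354
Net primary income = -49
Net secondary income = -13
Current account = -354 + (-49) + (-13) = -416

-416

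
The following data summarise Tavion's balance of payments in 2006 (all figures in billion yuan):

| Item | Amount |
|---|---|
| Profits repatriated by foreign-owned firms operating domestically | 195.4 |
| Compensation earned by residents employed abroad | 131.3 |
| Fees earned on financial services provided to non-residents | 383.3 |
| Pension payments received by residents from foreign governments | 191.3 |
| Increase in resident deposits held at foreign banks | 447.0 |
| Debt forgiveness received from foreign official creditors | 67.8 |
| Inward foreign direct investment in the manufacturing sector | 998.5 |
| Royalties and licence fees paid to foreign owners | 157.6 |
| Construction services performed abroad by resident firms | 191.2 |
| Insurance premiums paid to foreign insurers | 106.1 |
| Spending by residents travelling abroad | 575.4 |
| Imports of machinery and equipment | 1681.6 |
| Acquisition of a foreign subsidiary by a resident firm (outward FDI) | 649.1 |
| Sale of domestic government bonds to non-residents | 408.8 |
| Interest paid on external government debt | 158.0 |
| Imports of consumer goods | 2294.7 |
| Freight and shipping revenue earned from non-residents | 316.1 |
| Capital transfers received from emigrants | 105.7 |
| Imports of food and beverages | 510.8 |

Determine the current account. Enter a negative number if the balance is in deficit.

Goods: -510.8 - 1681.6 - 2294.7 = -4487.1
Services: -106.1 + 383.3 + 191.2 - 575.4 + 316.1 - 157.6 = 51.5
Primary income: -195.4 + 131.3 - 158.0 = -222.1
Secondary income: 191.3
Current account = (-4487.1) + 51.5 + (-222.1) + 191.3 = -4466.4
(Excluded from the current account — financial account: increase in resident deposits held at foreign banks 447.0, inward foreign direct investment in the manufacturing sector 998.5, acquisition of a foreign subsidiary by a resident firm (outward FDI) 649.1, sale of domestic government bonds to non-residents 408.8; capital account: debt forgiveness received from foreign official creditors 67.8, capital transfers received from emigrants 105.7.)

-4466.4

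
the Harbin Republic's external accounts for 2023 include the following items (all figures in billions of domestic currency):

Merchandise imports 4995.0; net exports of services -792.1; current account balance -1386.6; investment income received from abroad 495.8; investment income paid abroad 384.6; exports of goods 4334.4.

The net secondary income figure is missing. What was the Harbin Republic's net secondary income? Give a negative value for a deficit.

-45.1

Current account = goods balance + services balance + net primary income + net secondary income
Sum of the known components = -1341.5
Net secondary income = CA - (known components) = -1386.6 - (-1341.5) = -45.1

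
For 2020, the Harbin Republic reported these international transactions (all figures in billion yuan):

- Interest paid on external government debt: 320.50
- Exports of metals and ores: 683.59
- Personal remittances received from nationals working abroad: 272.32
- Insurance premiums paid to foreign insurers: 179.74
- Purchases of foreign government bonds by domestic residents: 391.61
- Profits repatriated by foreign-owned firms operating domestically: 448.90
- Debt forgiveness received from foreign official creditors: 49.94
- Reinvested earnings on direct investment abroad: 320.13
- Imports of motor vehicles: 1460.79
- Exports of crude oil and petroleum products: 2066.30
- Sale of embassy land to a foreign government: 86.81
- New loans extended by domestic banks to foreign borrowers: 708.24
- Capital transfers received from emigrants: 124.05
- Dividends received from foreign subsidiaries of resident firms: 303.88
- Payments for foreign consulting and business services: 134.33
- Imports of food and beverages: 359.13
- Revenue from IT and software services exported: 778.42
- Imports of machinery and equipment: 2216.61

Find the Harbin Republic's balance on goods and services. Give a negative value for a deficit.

Goods: -1460.79 + 683.59 - 2216.61 + 2066.30 - 359.13 = -1286.64
Services: 778.42 - 179.74 - 134.33 = 464.35
Trade balance = -1286.64 + 464.35 = -822.29
(Excluded from the trade balance — primary income: interest paid on external government debt 320.50, profits repatriated by foreign-owned firms operating domestically 448.90, reinvested earnings on direct investment abroad 320.13, dividends received from foreign subsidiaries of resident firms 303.88; secondary income: personal remittances received from nationals working abroad 272.32; financial account: purchases of foreign government bonds by domestic residents 391.61, new loans extended by domestic banks to foreign borrowers 708.24; capital account: debt forgiveness received from foreign official creditors 49.94, sale of embassy land to a foreign government 86.81, capital transfers received from emigrants 124.05.)

-822.29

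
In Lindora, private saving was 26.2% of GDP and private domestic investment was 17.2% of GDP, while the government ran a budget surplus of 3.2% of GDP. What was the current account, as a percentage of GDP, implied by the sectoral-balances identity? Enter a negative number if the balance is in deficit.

By the sectoral-balances identity, CA = (S_private - I) + (T - G).
Private balance = 26.2 - 17.2 = 9.0
Government balance (T - G) = 3.2
CA = 9.0 + 3.2 = 12.2

12.2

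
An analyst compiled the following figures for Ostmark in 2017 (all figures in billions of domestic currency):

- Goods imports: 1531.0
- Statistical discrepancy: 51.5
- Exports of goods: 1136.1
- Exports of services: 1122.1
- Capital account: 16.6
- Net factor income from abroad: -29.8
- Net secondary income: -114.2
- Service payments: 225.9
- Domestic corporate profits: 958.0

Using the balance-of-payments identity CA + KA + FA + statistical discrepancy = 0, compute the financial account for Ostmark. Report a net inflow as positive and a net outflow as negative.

-425.4

Goods balance = 1136.1 - 1531.0 = -394.9
Services balance = 1122.1 - 225.9 = 896.2
Trade balance (goods + services) = -394.9 + 896.2 = 501.3
Net primary income = -29.8
Net secondary income = -114.2
Current account = 501.3 + (-29.8) + (-114.2) = 357.3
Financial account = -(357.3 + 16.6 + 51.5) = -425.4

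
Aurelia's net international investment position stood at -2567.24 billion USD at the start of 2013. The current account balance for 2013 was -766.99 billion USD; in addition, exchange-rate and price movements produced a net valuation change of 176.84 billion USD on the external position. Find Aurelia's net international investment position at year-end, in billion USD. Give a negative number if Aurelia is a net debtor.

Change in NIIP = current account + net valuation change = -766.99 + 176.84 = -590.15
End-of-year NIIP = -2567.24 + (-590.15) = -3157.39

-3157.39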